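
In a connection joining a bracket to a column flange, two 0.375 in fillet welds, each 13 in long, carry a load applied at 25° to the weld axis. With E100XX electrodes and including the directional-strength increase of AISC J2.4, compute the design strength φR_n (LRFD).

φR_n ≈ 353 kips

E100XX → F_EXX = 100 ksi.
t_e = 0.707 × 0.375 = 0.2651 in; A_we = 0.2651 × 26 = 6.893 in².
Directional factor: 1.0 + 0.5 sin^1.5(25°) = 1.137.
F_nw = 0.6 × 100 × 1.137 = 68.24 ksi.
φR_n = 0.75 × 68.24 × 6.893 = 352.8 kips.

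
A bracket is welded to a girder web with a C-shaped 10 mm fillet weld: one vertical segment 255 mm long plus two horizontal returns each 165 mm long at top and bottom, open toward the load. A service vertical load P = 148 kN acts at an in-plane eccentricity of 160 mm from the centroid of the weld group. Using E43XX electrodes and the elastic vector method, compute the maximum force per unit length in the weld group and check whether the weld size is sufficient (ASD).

E43XX → F_EXX = 430 MPa.
Total weld length L_w = 585 mm. Treat welds as unit-width lines.
Centroid: x̄ = 2×165×82.5 / 585 = 46.54 mm from the vertical weld.
Polar moment about centroid: J = I_x + I_y = [255³/12 + 2×165×127.5²] + [255×46.54² + 2(165³/12 + 165×35.96²)] = 8474000 mm³.
Direct shear f_v = P/L_w = 148×10³ / 585 = 253 N/mm (vertical).
Torsion M = P·e = 148×10³ × 160 = 23680000 N·mm.
Critical point at (x, y) = (118.5, 127.5) from centroid. f_tx = M·y/J = 356.3 N/mm; f_ty = M·x/J = 331 N/mm.
Resultant f_max = √[f_tx² + (f_v + f_ty)²] = √[356.3² + (253 + 331)²] = 684.1 N/mm.
Capacity per unit length: r_n/Ω = (1/2.0) × 0.6 × 430 × (0.707 × 10) = 912 N/mm.
684.1 ≤ 912 → adequate.

f_max ≈ 684 N/mm; adequate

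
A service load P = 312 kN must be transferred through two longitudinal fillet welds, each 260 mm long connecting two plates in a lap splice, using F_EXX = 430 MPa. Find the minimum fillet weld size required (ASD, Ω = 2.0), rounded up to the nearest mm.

w = 7 mm

Total weld length L = 520 mm.
Required throat t_e = P × Ω / (0.6 F_EXX × L) = 312 × 2.0 / (0.6 × 430 × 520 × 10⁻³) = 4.651 mm.
Required leg w = t_e / 0.707 = 6.579 mm → use 7 mm.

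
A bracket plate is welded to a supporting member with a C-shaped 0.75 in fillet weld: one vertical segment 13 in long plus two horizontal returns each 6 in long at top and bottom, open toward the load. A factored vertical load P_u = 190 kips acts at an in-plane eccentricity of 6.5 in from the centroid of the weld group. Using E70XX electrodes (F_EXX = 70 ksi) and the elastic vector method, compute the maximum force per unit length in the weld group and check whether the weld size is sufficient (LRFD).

Total weld length L_w = 25 in. Treat welds as unit-width lines.
Centroid: x̄ = 2×6×3 / 25 = 1.44 in from the vertical weld.
Polar moment about centroid: J = I_x + I_y = [13³/12 + 2×6×6.5²] + [13×1.44² + 2(6³/12 + 6×1.56²)] = 782.2 in³.
Direct shear f_v = P/L_w = 190 / 25 = 7.6 kip/in (vertical).
Torsion M = P·e = 190 × 6.5 = 1235 kip·in.
Critical point at (x, y) = (4.56, 6.5) from centroid. f_tx = M·y/J = 10.26 kip/in; f_ty = M·x/J = 7.199 kip/in.
Resultant f_max = √[f_tx² + (f_v + f_ty)²] = √[10.26² + (7.6 + 7.199)²] = 18.01 kip/in.
Capacity per unit length: φr_n = 0.75 × 0.6 × 70 × (0.707 × 0.75) = 16.7 kip/in.
18.01 > 16.7 → NOT adequate.

f_max ≈ 18 kip/in; NOT adequate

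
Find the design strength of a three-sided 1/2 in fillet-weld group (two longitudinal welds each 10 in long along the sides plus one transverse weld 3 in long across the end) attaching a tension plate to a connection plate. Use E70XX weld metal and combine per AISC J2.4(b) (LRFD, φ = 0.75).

E70XX → F_EXX = 70 ksi.
t_e = 0.707 × 0.5 = 0.3535 in.
R_nwl = 0.6 × 70 × 0.3535 × 20 = 296.9 kip (longitudinal, 2 welds).
R_nwt = 0.6 × 70 × 0.3535 × 3 = 44.54 kip (transverse, base value).
(i) R_nwl + R_nwt = 341.5 kip; (ii) 0.85 R_nwl + 1.5 R_nwt = 319.2 kip.
R_n = max = 341.5 kip [governs: (i)]; φR_n = 256.1 kip.

φR_n ≈ 256 kip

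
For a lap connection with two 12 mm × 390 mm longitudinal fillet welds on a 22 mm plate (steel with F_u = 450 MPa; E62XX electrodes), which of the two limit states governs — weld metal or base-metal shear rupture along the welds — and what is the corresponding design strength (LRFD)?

E62XX → F_EXX = 620 MPa.
t_e = 0.707 × 12 = 8.484 mm; L = 780 mm.
Weld metal: φR_n = 0.75 × 0.6 × 620 × 8.484 × 780 × 10⁻³ = 1846 kN.
Base metal (shear rupture): φR_n = 0.75 × 0.6 × 450 × 22 × 780 × 10⁻³ = 3475 kN.
Governing: weld metal.

φR_n ≈ 1850 kN (weld metal governs)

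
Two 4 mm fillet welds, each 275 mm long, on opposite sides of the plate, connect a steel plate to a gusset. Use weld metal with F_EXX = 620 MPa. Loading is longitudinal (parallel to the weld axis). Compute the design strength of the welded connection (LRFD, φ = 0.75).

Effective throat t_e = 0.707 × 4 = 2.828 mm.
Total length L = 550 mm; A_we = 2.828 × 550 = 1555 mm².
F_nw = 0.6 F_EXX = 0.6 × 620 = 372 MPa.
φR_n = 0.75 × 372 × 1555 × 10⁻³ = 434 kN.

φR_n ≈ 434 kN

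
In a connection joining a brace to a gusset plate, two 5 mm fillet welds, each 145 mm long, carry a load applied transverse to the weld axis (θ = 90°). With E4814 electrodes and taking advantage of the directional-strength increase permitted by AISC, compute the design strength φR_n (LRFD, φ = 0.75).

φR_n ≈ 332 kN

E48XX → F_EXX = 480 MPa.
t_e = 0.707 × 5 = 3.535 mm; A_we = 3.535 × 290 = 1025 mm².
Directional factor: 1.0 + 0.5 sin^1.5(90°) = 1.5.
F_nw = 0.6 × 480 × 1.5 = 432 MPa.
φR_n = 0.75 × 432 × 1025 × 10⁻³ = 332.1 kN.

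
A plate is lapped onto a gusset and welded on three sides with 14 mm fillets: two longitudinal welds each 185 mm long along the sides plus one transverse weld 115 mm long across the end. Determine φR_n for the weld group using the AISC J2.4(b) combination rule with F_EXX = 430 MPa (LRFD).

t_e = 0.707 × 14 = 9.898 mm.
R_nwl = 0.6 × 430 × 9.898 × 370 × 10⁻³ = 944.9 kN (longitudinal, 2 welds).
R_nwt = 0.6 × 430 × 9.898 × 115 × 10⁻³ = 293.7 kN (transverse, base value).
(i) R_nwl + R_nwt = 1239 kN; (ii) 0.85 R_nwl + 1.5 R_nwt = 1244 kN.
R_n = max = 1244 kN [governs: (ii)]; φR_n = 932.7 kN.

φR_n ≈ 933 kN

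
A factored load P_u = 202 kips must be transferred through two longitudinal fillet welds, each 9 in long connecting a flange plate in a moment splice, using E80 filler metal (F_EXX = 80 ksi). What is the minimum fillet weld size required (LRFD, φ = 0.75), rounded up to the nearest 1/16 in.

w = 1/2 in

Total weld length L = 18 in.
Required throat t_e = P_u / (φ × 0.6 F_EXX × L) = 202 / (0.75 × 0.6 × 80 × 18) = 0.3117 in.
Required leg w = t_e / 0.707 = 0.4409 in → use 1/2 in.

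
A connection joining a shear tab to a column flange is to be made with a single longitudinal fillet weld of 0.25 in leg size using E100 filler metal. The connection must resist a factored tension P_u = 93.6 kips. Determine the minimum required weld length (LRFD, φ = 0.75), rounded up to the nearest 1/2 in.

E100XX → F_EXX = 100 ksi.
Throat t_e = 0.707 × 0.25 = 0.1767 in.
φr_n = 0.75 × 0.6 × 100 × 0.1767 = 7.954 kips/in.
L_req = P_u / φr_n = 93.6 / 7.954 = 11.77 in total.
Round up → use L = 12 in.

L = 12 in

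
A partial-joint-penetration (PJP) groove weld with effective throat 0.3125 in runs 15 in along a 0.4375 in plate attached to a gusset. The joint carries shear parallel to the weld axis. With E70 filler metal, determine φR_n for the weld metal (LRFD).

E70XX → F_EXX = 70 ksi.
Effective throat (given) t_e = 0.3125 in.
A_we = 0.3125 × 15 = 4.688 in².
F_nw = 0.6 F_EXX = 42 ksi.
φR_n = 0.75 × 42 × 4.688 = 147.7 kips.

φR_n ≈ 148 kips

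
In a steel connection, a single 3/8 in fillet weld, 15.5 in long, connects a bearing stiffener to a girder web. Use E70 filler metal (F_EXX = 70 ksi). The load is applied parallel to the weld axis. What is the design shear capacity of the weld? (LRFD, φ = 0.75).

φR_n ≈ 129 kips

Effective throat t_e = 0.707 × 0.375 = 0.2651 in.
Total length L = 15.5 in; A_we = 0.2651 × 15.5 = 4.109 in².
F_nw = 0.6 F_EXX = 0.6 × 70 = 42 ksi.
φR_n = 0.75 × 42 × 4.109 = 129.4 kips.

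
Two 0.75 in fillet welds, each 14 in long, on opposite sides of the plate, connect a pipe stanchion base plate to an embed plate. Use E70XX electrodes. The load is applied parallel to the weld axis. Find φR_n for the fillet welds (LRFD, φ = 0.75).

E70XX → F_EXX = 70 ksi.
Effective throat t_e = 0.707 × 0.75 = 0.5302 in.
Total length L = 28 in; A_we = 0.5302 × 28 = 14.85 in².
F_nw = 0.6 F_EXX = 0.6 × 70 = 42 ksi.
φR_n = 0.75 × 42 × 14.85 = 467.7 kips.

φR_n ≈ 468 kips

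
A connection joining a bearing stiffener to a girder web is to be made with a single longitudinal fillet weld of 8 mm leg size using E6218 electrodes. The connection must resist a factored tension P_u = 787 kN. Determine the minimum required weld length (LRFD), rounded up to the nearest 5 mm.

E62XX → F_EXX = 620 MPa.
Throat t_e = 0.707 × 8 = 5.656 mm.
φr_n = 0.75 × 0.6 × 620 × 5.656 × 10⁻³ = 1.578 kN/mm.
L_req = P_u / φr_n = 787 / 1.578 = 498.7 mm total.
Round up → use L = 500 mm.

L = 500 mm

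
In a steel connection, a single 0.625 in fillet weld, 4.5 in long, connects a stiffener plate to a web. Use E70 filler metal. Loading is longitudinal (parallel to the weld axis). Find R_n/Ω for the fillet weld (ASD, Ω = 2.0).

E70XX → F_EXX = 70 ksi.
Effective throat t_e = 0.707 × 0.625 = 0.4419 in.
Total length L = 4.5 in; A_we = 0.4419 × 4.5 = 1.988 in².
F_nw = 0.6 F_EXX = 0.6 × 70 = 42 ksi.
R_n = 42 × 1.988 = 83.51 kip; R_n/Ω = 83.51/2.0 = 41.76 kip.

R_n/Ω ≈ 41.8 kip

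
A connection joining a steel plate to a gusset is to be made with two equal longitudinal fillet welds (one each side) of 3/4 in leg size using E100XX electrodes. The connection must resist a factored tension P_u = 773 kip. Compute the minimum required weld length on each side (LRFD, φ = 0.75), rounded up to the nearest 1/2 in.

E100XX → F_EXX = 100 ksi.
Throat t_e = 0.707 × 0.75 = 0.5302 in.
φr_n = 0.75 × 0.6 × 100 × 0.5302 = 23.86 kip/in.
L_req = P_u / φr_n = 773 / 23.86 = 32.4 in total.
Per side: 32.4 / 2 = 16.2 in.
Round up → use L = 16.5 in on each side.

L = 16.5 in on each side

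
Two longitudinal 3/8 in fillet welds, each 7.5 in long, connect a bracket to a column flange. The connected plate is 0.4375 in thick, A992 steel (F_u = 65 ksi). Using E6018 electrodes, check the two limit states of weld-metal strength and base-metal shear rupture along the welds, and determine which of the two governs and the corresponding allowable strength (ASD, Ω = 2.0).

E60XX → F_EXX = 60 ksi.
t_e = 0.707 × 0.375 = 0.2651 in; L = 15 in.
Weld metal: R_n/Ω = (1/2.0) × 0.6 × 60 × 0.2651 × 15 = 71.58 kip.
Base metal (shear rupture): R_n/Ω = (1/2.0) × 0.6 × 65 × 0.4375 × 15 = 128 kip.
Governing: weld metal.

R_n/Ω ≈ 71.6 kip (weld metal governs)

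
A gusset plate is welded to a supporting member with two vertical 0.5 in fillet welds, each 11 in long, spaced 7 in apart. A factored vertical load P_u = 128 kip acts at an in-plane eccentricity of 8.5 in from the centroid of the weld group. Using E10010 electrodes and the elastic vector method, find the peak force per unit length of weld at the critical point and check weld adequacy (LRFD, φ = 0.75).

f_max ≈ 18.2 kip/in; NOT adequate

E100XX → F_EXX = 100 ksi.
Total weld length L_w = 22 in. Treat welds as unit-width lines.
Polar moment about centroid: J = 2[d³/12 + d(b/2)²] = 2[11³/12 + 11×3.5²] = 491.3 in³.
Direct shear f_v = P/L_w = 128 / 22 = 5.818 kip/in (vertical).
Torsion M = P·e = 128 × 8.5 = 1088 kip·in.
Critical point at (x, y) = (3.5, 5.5) from centroid. f_tx = M·y/J = 12.18 kip/in; f_ty = M·x/J = 7.75 kip/in.
Resultant f_max = √[f_tx² + (f_v + f_ty)²] = √[12.18² + (5.818 + 7.75)²] = 18.23 kip/in.
Capacity per unit length: φr_n = 0.75 × 0.6 × 100 × (0.707 × 0.5) = 15.91 kip/in.
18.23 > 15.91 → NOT adequate.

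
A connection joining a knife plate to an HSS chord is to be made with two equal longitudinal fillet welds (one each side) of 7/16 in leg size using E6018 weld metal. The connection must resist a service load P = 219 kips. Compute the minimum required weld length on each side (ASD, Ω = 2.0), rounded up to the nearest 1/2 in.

L = 20 in on each side

E60XX → F_EXX = 60 ksi.
Throat t_e = 0.707 × 0.4375 = 0.3093 in.
r_n/Ω = (0.6 × 60 × 0.3093) / 2.0 = 5.568 kip/in.
L_req = P / (r_n/Ω) = 219 / 5.568 = 39.33 in total.
Per side: 39.33 / 2 = 19.67 in.
Round up → use L = 20 in on each side.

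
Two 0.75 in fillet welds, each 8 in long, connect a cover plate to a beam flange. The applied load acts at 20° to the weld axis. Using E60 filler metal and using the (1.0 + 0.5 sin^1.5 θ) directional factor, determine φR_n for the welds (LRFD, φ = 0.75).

φR_n ≈ 252 kips

E60XX → F_EXX = 60 ksi.
t_e = 0.707 × 0.75 = 0.5302 in; A_we = 0.5302 × 16 = 8.484 in².
Directional factor: 1.0 + 0.5 sin^1.5(20°) = 1.1.
F_nw = 0.6 × 60 × 1.1 = 39.6 ksi.
φR_n = 0.75 × 39.6 × 8.484 = 252 kips.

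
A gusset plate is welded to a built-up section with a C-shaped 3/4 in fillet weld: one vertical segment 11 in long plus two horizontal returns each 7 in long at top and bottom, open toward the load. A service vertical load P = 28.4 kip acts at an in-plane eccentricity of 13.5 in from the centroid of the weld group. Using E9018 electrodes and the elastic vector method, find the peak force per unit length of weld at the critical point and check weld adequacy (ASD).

E90XX → F_EXX = 90 ksi.
Total weld length L_w = 25 in. Treat welds as unit-width lines.
Centroid: x̄ = 2×7×3.5 / 25 = 1.96 in from the vertical weld.
Polar moment about centroid: J = I_x + I_y = [11³/12 + 2×7×5.5²] + [11×1.96² + 2(7³/12 + 7×1.54²)] = 667 in³.
Direct shear f_v = P/L_w = 28.4 / 25 = 1.136 kip/in (vertical).
Torsion M = P·e = 28.4 × 13.5 = 383.4 kip·in.
Critical point at (x, y) = (5.04, 5.5) from centroid. f_tx = M·y/J = 3.161 kip/in; f_ty = M·x/J = 2.897 kip/in.
Resultant f_max = √[f_tx² + (f_v + f_ty)²] = √[3.161² + (1.136 + 2.897)²] = 5.124 kip/in.
Capacity per unit length: r_n/Ω = (1/2.0) × 0.6 × 90 × (0.707 × 0.75) = 14.32 kip/in.
5.124 ≤ 14.32 → adequate.

f_max ≈ 5.12 kip/in; adequate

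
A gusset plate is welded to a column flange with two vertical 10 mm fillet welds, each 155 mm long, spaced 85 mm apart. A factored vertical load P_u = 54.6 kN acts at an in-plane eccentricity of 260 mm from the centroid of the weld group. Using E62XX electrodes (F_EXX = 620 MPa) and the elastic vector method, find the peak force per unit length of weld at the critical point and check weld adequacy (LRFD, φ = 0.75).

Total weld length L_w = 310 mm. Treat welds as unit-width lines.
Polar moment about centroid: J = 2[d³/12 + d(b/2)²] = 2[155³/12 + 155×42.5²] = 1181000 mm³.
Direct shear f_v = P/L_w = 54.6×10³ / 310 = 176.1 N/mm (vertical).
Torsion M = P·e = 54.6×10³ × 260 = 14196000 N·mm.
Critical point at (x, y) = (42.5, 77.5) from centroid. f_tx = M·y/J = 931.9 N/mm; f_ty = M·x/J = 511 N/mm.
Resultant f_max = √[f_tx² + (f_v + f_ty)²] = √[931.9² + (176.1 + 511)²] = 1158 N/mm.
Capacity per unit length: φr_n = 0.75 × 0.6 × 620 × (0.707 × 10) = 1973 N/mm.
1158 ≤ 1973 → adequate.

f_max ≈ 1160 N/mm; adequate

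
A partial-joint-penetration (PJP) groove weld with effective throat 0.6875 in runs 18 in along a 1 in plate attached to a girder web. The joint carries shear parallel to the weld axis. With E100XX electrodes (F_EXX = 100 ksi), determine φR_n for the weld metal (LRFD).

φR_n ≈ 557 kip

Effective throat (given) t_e = 0.6875 in.
A_we = 0.6875 × 18 = 12.38 in².
F_nw = 0.6 F_EXX = 60 ksi.
φR_n = 0.75 × 60 × 12.38 = 556.9 kip.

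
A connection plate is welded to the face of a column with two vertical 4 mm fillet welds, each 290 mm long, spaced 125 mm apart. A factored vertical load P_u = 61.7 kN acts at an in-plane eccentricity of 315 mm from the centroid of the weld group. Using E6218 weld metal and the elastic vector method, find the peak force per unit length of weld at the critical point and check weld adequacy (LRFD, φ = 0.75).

f_max ≈ 536 N/mm; adequate

E62XX → F_EXX = 620 MPa.
Total weld length L_w = 580 mm. Treat welds as unit-width lines.
Polar moment about centroid: J = 2[d³/12 + d(b/2)²] = 2[290³/12 + 290×62.5²] = 6330000 mm³.
Direct shear f_v = P/L_w = 61.7×10³ / 580 = 106.4 N/mm (vertical).
Torsion M = P·e = 61.7×10³ × 315 = 19436000 N·mm.
Critical point at (x, y) = (62.5, 145) from centroid. f_tx = M·y/J = 445.2 N/mm; f_ty = M·x/J = 191.9 N/mm.
Resultant f_max = √[f_tx² + (f_v + f_ty)²] = √[445.2² + (106.4 + 191.9)²] = 535.9 N/mm.
Capacity per unit length: φr_n = 0.75 × 0.6 × 620 × (0.707 × 4) = 789 N/mm.
535.9 ≤ 789 → adequate.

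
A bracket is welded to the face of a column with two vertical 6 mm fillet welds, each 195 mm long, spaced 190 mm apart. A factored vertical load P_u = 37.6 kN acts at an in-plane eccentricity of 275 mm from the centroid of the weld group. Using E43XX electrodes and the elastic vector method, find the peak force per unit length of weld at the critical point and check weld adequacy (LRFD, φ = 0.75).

f_max ≈ 370 N/mm; adequate

E43XX → F_EXX = 430 MPa.
Total weld length L_w = 390 mm. Treat welds as unit-width lines.
Polar moment about centroid: J = 2[d³/12 + d(b/2)²] = 2[195³/12 + 195×95²] = 4756000 mm³.
Direct shear f_v = P/L_w = 37.6×10³ / 390 = 96.41 N/mm (vertical).
Torsion M = P·e = 37.6×10³ × 275 = 10340000 N·mm.
Critical point at (x, y) = (95, 97.5) from centroid. f_tx = M·y/J = 212 N/mm; f_ty = M·x/J = 206.6 N/mm.
Resultant f_max = √[f_tx² + (f_v + f_ty)²] = √[212² + (96.41 + 206.6)²] = 369.8 N/mm.
Capacity per unit length: φr_n = 0.75 × 0.6 × 430 × (0.707 × 6) = 820.8 N/mm.
369.8 ≤ 820.8 → adequate.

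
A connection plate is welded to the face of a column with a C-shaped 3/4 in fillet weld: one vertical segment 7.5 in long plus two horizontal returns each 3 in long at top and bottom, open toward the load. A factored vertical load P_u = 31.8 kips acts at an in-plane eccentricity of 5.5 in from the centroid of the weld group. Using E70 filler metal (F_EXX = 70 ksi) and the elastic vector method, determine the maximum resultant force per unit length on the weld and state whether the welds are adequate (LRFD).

f_max ≈ 7.39 kip/in; adequate

Total weld length L_w = 13.5 in. Treat welds as unit-width lines.
Centroid: x̄ = 2×3×1.5 / 13.5 = 0.6667 in from the vertical weld.
Polar moment about centroid: J = I_x + I_y = [7.5³/12 + 2×3×3.75²] + [7.5×0.6667² + 2(3³/12 + 3×0.8333²)] = 131.5 in³.
Direct shear f_v = P/L_w = 31.8 / 13.5 = 2.356 kip/in (vertical).
Torsion M = P·e = 31.8 × 5.5 = 174.9 kip·in.
Critical point at (x, y) = (2.333, 3.75) from centroid. f_tx = M·y/J = 4.986 kip/in; f_ty = M·x/J = 3.103 kip/in.
Resultant f_max = √[f_tx² + (f_v + f_ty)²] = √[4.986² + (2.356 + 3.103)²] = 7.393 kip/in.
Capacity per unit length: φr_n = 0.75 × 0.6 × 70 × (0.707 × 0.75) = 16.7 kip/in.
7.393 ≤ 16.7 → adequate.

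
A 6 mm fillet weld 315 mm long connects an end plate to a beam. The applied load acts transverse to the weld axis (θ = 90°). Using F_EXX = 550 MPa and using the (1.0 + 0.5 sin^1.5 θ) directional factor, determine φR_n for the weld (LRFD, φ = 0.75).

φR_n ≈ 496 kN

t_e = 0.707 × 6 = 4.242 mm; A_we = 4.242 × 315 = 1336 mm².
Directional factor: 1.0 + 0.5 sin^1.5(90°) = 1.5.
F_nw = 0.6 × 550 × 1.5 = 495 MPa.
φR_n = 0.75 × 495 × 1336 × 10⁻³ = 496.1 kN.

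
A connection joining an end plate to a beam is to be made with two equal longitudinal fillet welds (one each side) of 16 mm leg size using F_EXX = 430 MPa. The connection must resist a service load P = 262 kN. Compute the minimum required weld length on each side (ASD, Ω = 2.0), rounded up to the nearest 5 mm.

L = 90 mm on each side

Throat t_e = 0.707 × 16 = 11.31 mm.
r_n/Ω = (0.6 × 430 × 11.31) / 2.0 = 1459 N/mm = 1.459 kN/mm.
L_req = P / (r_n/Ω) = 262 / 1.459 = 179.5 mm total.
Per side: 179.5 / 2 = 89.77 mm.
Round up → use L = 90 mm on each side.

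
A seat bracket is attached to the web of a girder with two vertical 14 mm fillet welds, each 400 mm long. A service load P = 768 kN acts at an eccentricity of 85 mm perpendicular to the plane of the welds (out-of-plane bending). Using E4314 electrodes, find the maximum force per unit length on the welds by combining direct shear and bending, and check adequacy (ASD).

E43XX → F_EXX = 430 MPa.
L_w = 2 × 400 = 800 mm; section modulus (unit throat) S = 2 × L²/6 = 53330 mm².
Direct shear f_v = P/L_w = 768×10³/800 = 960 N/mm.
Moment M = P × e = 768×10³ × 85 = 65280000 N·mm; bending f_b = M/S = 1224 N/mm.
f_max = √(f_v² + f_b²) = √(960² + 1224²) = 1556 N/mm.
r_n/Ω = (1/2.0) × 0.6 × 430 × (0.707 × 14) = 1277 N/mm → NOT adequate.

f_max ≈ 1560 N/mm; NOT adequate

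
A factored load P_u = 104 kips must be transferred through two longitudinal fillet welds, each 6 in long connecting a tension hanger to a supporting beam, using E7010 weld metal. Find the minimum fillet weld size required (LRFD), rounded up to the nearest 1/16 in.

E70XX → F_EXX = 70 ksi.
Total weld length L = 12 in.
Required throat t_e = P_u / (φ × 0.6 F_EXX × L) = 104 / (0.75 × 0.6 × 70 × 12) = 0.2751 in.
Required leg w = t_e / 0.707 = 0.3892 in → use 7/16 in.

w = 7/16 in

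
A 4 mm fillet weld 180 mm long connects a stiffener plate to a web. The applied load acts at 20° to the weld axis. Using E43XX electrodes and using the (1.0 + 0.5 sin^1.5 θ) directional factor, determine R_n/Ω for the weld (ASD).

R_n/Ω ≈ 72.2 kN

E43XX → F_EXX = 430 MPa.
t_e = 0.707 × 4 = 2.828 mm; A_we = 2.828 × 180 = 509 mm².
Directional factor: 1.0 + 0.5 sin^1.5(20°) = 1.1.
F_nw = 0.6 × 430 × 1.1 = 283.8 MPa.
R_n/Ω = (283.8 × 509) / 2.0 × 10⁻³ = 72.23 kN.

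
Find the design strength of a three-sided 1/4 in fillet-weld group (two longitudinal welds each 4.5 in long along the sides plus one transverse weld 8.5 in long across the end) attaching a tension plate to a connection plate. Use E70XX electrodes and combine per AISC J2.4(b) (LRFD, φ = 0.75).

E70XX → F_EXX = 70 ksi.
t_e = 0.707 × 0.25 = 0.1767 in.
R_nwl = 0.6 × 70 × 0.1767 × 9 = 66.81 kip (longitudinal, 2 welds).
R_nwt = 0.6 × 70 × 0.1767 × 8.5 = 63.1 kip (transverse, base value).
(i) R_nwl + R_nwt = 129.9 kip; (ii) 0.85 R_nwl + 1.5 R_nwt = 151.4 kip.
R_n = max = 151.4 kip [governs: (ii)]; φR_n = 113.6 kip.

φR_n ≈ 114 kip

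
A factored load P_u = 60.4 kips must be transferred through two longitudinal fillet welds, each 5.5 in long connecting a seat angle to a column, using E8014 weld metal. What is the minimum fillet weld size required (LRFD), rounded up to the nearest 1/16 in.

w = 1/4 in

E80XX → F_EXX = 80 ksi.
Total weld length L = 11 in.
Required throat t_e = P_u / (φ × 0.6 F_EXX × L) = 60.4 / (0.75 × 0.6 × 80 × 11) = 0.1525 in.
Required leg w = t_e / 0.707 = 0.2157 in → use 1/4 in.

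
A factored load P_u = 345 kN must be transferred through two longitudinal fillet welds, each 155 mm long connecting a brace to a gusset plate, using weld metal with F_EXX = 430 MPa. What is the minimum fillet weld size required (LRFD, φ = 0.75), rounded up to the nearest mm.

Total weld length L = 310 mm.
Required throat t_e = P_u / (φ × 0.6 F_EXX × L) = 345 / (0.75 × 0.6 × 430 × 310 × 10⁻³) = 5.751 mm.
Required leg w = t_e / 0.707 = 8.135 mm → use 9 mm.

w = 9 mm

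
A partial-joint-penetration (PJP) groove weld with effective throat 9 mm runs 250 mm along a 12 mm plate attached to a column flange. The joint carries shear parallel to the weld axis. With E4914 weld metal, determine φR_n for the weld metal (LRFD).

φR_n ≈ 496 kN

E49XX → F_EXX = 490 MPa.
Effective throat (given) t_e = 9 mm.
A_we = 9 × 250 = 2250 mm².
F_nw = 0.6 F_EXX = 294 MPa.
φR_n = 0.75 × 294 × 2250 × 10⁻³ = 496.1 kN.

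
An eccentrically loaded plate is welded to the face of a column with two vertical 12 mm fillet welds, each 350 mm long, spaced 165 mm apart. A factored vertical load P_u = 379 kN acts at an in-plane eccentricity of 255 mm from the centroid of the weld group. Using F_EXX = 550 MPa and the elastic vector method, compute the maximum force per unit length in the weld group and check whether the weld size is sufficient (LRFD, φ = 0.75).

Total weld length L_w = 700 mm. Treat welds as unit-width lines.
Polar moment about centroid: J = 2[d³/12 + d(b/2)²] = 2[350³/12 + 350×82.5²] = 11910000 mm³.
Direct shear f_v = P/L_w = 379×10³ / 700 = 541.4 N/mm (vertical).
Torsion M = P·e = 379×10³ × 255 = 96645000 N·mm.
Critical point at (x, y) = (82.5, 175) from centroid. f_tx = M·y/J = 1420 N/mm; f_ty = M·x/J = 669.4 N/mm.
Resultant f_max = √[f_tx² + (f_v + f_ty)²] = √[1420² + (541.4 + 669.4)²] = 1866 N/mm.
Capacity per unit length: φr_n = 0.75 × 0.6 × 550 × (0.707 × 12) = 2100 N/mm.
1866 ≤ 2100 → adequate.

f_max ≈ 1870 N/mm; adequate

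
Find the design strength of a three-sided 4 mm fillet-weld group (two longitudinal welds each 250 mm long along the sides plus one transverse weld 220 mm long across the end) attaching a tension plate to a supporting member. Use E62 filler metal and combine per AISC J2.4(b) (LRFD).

φR_n ≈ 596 kN

E62XX → F_EXX = 620 MPa.
t_e = 0.707 × 4 = 2.828 mm.
R_nwl = 0.6 × 620 × 2.828 × 500 × 10⁻³ = 526 kN (longitudinal, 2 welds).
R_nwt = 0.6 × 620 × 2.828 × 220 × 10⁻³ = 231.4 kN (transverse, base value).
(i) R_nwl + R_nwt = 757.5 kN; (ii) 0.85 R_nwl + 1.5 R_nwt = 794.3 kN.
R_n = max = 794.3 kN [governs: (ii)]; φR_n = 595.7 kN.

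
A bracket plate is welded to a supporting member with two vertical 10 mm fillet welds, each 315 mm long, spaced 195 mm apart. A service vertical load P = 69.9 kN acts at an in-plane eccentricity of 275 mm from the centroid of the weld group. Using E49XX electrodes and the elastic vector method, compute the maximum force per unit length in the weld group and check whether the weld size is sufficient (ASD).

E49XX → F_EXX = 490 MPa.
Total weld length L_w = 630 mm. Treat welds as unit-width lines.
Polar moment about centroid: J = 2[d³/12 + d(b/2)²] = 2[315³/12 + 315×97.5²] = 11200000 mm³.
Direct shear f_v = P/L_w = 69.9×10³ / 630 = 111 N/mm (vertical).
Torsion M = P·e = 69.9×10³ × 275 = 19222000 N·mm.
Critical point at (x, y) = (97.5, 157.5) from centroid. f_tx = M·y/J = 270.4 N/mm; f_ty = M·x/J = 167.4 N/mm.
Resultant f_max = √[f_tx² + (f_v + f_ty)²] = √[270.4² + (111 + 167.4)²] = 388 N/mm.
Capacity per unit length: r_n/Ω = (1/2.0) × 0.6 × 490 × (0.707 × 10) = 1039 N/mm.
388 ≤ 1039 → adequate.

f_max ≈ 388 N/mm; adequate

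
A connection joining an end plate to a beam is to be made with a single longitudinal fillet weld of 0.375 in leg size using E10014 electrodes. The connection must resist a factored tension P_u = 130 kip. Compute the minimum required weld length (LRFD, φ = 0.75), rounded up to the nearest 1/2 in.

E100XX → F_EXX = 100 ksi.
Throat t_e = 0.707 × 0.375 = 0.2651 in.
φr_n = 0.75 × 0.6 × 100 × 0.2651 = 11.93 kip/in.
L_req = P_u / φr_n = 130 / 11.93 = 10.9 in total.
Round up → use L = 11 in.

L = 11 in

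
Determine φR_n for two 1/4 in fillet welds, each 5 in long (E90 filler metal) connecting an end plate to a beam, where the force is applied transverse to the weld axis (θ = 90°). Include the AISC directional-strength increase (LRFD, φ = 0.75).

φR_n ≈ 107 kips

E90XX → F_EXX = 90 ksi.
t_e = 0.707 × 0.25 = 0.1767 in; A_we = 0.1767 × 10 = 1.767 in².
Directional factor: 1.0 + 0.5 sin^1.5(90°) = 1.5.
F_nw = 0.6 × 90 × 1.5 = 81 ksi.
φR_n = 0.75 × 81 × 1.767 = 107.4 kips.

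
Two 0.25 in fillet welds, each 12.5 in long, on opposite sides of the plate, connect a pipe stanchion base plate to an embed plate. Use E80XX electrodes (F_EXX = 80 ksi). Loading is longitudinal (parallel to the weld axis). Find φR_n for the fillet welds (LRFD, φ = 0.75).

Effective throat t_e = 0.707 × 0.25 = 0.1767 in.
Total length L = 25 in; A_we = 0.1767 × 25 = 4.419 in².
F_nw = 0.6 F_EXX = 0.6 × 80 = 48 ksi.
φR_n = 0.75 × 48 × 4.419 = 159.1 kips.

φR_n ≈ 159 kips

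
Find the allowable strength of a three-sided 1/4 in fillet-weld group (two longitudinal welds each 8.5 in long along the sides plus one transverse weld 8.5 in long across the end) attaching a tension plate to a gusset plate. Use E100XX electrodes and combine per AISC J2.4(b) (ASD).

R_n/Ω ≈ 144 kip

E100XX → F_EXX = 100 ksi.
t_e = 0.707 × 0.25 = 0.1767 in.
R_nwl = 0.6 × 100 × 0.1767 × 17 = 180.3 kip (longitudinal, 2 welds).
R_nwt = 0.6 × 100 × 0.1767 × 8.5 = 90.14 kip (transverse, base value).
(i) R_nwl + R_nwt = 270.4 kip; (ii) 0.85 R_nwl + 1.5 R_nwt = 288.5 kip.
R_n = max = 288.5 kip [governs: (ii)]; R_n/Ω = 144.2 kip.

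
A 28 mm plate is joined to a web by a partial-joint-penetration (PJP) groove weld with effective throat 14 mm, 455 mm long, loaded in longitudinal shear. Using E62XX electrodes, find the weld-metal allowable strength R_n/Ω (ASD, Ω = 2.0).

E62XX → F_EXX = 620 MPa.
Effective throat (given) t_e = 14 mm.
A_we = 14 × 455 = 6370 mm².
F_nw = 0.6 F_EXX = 372 MPa.
R_n/Ω = (372 × 6370) / 2.0 × 10⁻³ = 1185 kN.

R_n/Ω ≈ 1180 kN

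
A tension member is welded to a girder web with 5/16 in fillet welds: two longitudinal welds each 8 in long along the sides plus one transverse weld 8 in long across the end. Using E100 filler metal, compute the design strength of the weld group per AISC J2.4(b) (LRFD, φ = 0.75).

φR_n ≈ 255 kip

E100XX → F_EXX = 100 ksi.
t_e = 0.707 × 0.3125 = 0.2209 in.
R_nwl = 0.6 × 100 × 0.2209 × 16 = 212.1 kip (longitudinal, 2 welds).
R_nwt = 0.6 × 100 × 0.2209 × 8 = 106 kip (transverse, base value).
(i) R_nwl + R_nwt = 318.1 kip; (ii) 0.85 R_nwl + 1.5 R_nwt = 339.4 kip.
R_n = max = 339.4 kip [governs: (ii)]; φR_n = 254.5 kip.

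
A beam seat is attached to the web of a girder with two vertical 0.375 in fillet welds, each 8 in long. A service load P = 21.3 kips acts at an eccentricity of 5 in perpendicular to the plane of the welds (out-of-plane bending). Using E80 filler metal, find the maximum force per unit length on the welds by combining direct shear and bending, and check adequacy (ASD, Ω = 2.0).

E80XX → F_EXX = 80 ksi.
L_w = 2 × 8 = 16 in; section modulus (unit throat) S = 2 × L²/6 = 21.33 in².
Direct shear f_v = P/L_w = 21.3/16 = 1.331 kip/in.
Moment M = P × e = 21.3 × 5 = 106.5 kip·in; bending f_b = M/S = 4.992 kip/in.
f_max = √(f_v² + f_b²) = √(1.331² + 4.992²) = 5.167 kip/in.
r_n/Ω = (1/2.0) × 0.6 × 80 × (0.707 × 0.375) = 6.363 kip/in → adequate.

f_max ≈ 5.17 kip/in; adequate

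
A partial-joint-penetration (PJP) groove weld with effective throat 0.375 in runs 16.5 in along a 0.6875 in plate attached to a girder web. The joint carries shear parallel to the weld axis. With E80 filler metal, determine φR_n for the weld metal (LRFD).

E80XX → F_EXX = 80 ksi.
Effective throat (given) t_e = 0.375 in.
A_we = 0.375 × 16.5 = 6.188 in².
F_nw = 0.6 F_EXX = 48 ksi.
φR_n = 0.75 × 48 × 6.188 = 222.8 kips.

φR_n ≈ 223 kips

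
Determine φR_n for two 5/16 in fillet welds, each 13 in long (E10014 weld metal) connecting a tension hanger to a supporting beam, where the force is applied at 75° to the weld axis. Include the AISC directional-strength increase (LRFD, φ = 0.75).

E100XX → F_EXX = 100 ksi.
t_e = 0.707 × 0.3125 = 0.2209 in; A_we = 0.2209 × 26 = 5.744 in².
Directional factor: 1.0 + 0.5 sin^1.5(75°) = 1.475.
F_nw = 0.6 × 100 × 1.475 = 88.48 ksi.
φR_n = 0.75 × 88.48 × 5.744 = 381.2 kips.

φR_n ≈ 381 kips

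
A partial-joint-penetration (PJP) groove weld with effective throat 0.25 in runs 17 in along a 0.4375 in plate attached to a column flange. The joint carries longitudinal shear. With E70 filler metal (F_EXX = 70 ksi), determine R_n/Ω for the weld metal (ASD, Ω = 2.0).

Effective throat (given) t_e = 0.25 in.
A_we = 0.25 × 17 = 4.25 in².
F_nw = 0.6 F_EXX = 42 ksi.
R_n/Ω = (42 × 4.25) / 2.0 = 89.25 kips.

R_n/Ω ≈ 89.2 kips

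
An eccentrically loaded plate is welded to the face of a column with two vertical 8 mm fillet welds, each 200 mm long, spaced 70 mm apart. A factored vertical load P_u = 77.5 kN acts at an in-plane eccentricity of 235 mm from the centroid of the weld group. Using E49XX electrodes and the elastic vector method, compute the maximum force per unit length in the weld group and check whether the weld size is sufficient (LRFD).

E49XX → F_EXX = 490 MPa.
Total weld length L_w = 400 mm. Treat welds as unit-width lines.
Polar moment about centroid: J = 2[d³/12 + d(b/2)²] = 2[200³/12 + 200×35²] = 1823000 mm³.
Direct shear f_v = P/L_w = 77.5×10³ / 400 = 193.8 N/mm (vertical).
Torsion M = P·e = 77.5×10³ × 235 = 18212000 N·mm.
Critical point at (x, y) = (35, 100) from centroid. f_tx = M·y/J = 998.9 N/mm; f_ty = M·x/J = 349.6 N/mm.
Resultant f_max = √[f_tx² + (f_v + f_ty)²] = √[998.9² + (193.8 + 349.6)²] = 1137 N/mm.
Capacity per unit length: φr_n = 0.75 × 0.6 × 490 × (0.707 × 8) = 1247 N/mm.
1137 ≤ 1247 → adequate.

f_max ≈ 1140 N/mm; adequate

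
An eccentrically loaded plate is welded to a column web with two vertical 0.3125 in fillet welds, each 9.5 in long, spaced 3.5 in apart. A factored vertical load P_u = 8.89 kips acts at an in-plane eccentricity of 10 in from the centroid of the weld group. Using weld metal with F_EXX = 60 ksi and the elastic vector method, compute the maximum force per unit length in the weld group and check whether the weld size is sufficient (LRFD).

f_max ≈ 2.44 kip/in; adequate

Total weld length L_w = 19 in. Treat welds as unit-width lines.
Polar moment about centroid: J = 2[d³/12 + d(b/2)²] = 2[9.5³/12 + 9.5×1.75²] = 201.1 in³.
Direct shear f_v = P/L_w = 8.89 / 19 = 0.4679 kip/in (vertical).
Torsion M = P·e = 8.89 × 10 = 88.9 kip·in.
Critical point at (x, y) = (1.75, 4.75) from centroid. f_tx = M·y/J = 2.1 kip/in; f_ty = M·x/J = 0.7737 kip/in.
Resultant f_max = √[f_tx² + (f_v + f_ty)²] = √[2.1² + (0.4679 + 0.7737)²] = 2.44 kip/in.
Capacity per unit length: φr_n = 0.75 × 0.6 × 60 × (0.707 × 0.3125) = 5.965 kip/in.
2.44 ≤ 5.965 → adequate.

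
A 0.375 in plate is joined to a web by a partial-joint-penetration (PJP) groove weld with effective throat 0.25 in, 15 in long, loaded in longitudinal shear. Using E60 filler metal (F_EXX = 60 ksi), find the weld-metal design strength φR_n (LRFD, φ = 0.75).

φR_n ≈ 101 kip

Effective throat (given) t_e = 0.25 in.
A_we = 0.25 × 15 = 3.75 in².
F_nw = 0.6 F_EXX = 36 ksi.
φR_n = 0.75 × 36 × 3.75 = 101.2 kip.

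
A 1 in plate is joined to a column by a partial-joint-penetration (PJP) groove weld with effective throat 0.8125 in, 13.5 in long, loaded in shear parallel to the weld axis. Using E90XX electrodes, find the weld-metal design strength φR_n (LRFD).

E90XX → F_EXX = 90 ksi.
Effective throat (given) t_e = 0.8125 in.
A_we = 0.8125 × 13.5 = 10.97 in².
F_nw = 0.6 F_EXX = 54 ksi.
φR_n = 0.75 × 54 × 10.97 = 444.2 kip.

φR_n ≈ 444 kip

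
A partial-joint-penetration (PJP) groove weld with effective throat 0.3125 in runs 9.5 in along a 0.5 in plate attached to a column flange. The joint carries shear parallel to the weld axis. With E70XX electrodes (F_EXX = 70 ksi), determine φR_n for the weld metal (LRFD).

Effective throat (given) t_e = 0.3125 in.
A_we = 0.3125 × 9.5 = 2.969 in².
F_nw = 0.6 F_EXX = 42 ksi.
φR_n = 0.75 × 42 × 2.969 = 93.52 kip.

φR_n ≈ 93.5 kip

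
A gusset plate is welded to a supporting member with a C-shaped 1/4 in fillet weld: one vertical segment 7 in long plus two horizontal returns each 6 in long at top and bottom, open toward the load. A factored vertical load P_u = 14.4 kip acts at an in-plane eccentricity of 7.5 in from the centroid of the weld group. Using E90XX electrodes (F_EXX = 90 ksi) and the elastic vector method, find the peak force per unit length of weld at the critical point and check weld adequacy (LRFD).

f_max ≈ 2.94 kip/in; adequate

Total weld length L_w = 19 in. Treat welds as unit-width lines.
Centroid: x̄ = 2×6×3 / 19 = 1.895 in from the vertical weld.
Polar moment about centroid: J = I_x + I_y = [7³/12 + 2×6×3.5²] + [7×1.895² + 2(6³/12 + 6×1.105²)] = 251.4 in³.
Direct shear f_v = P/L_w = 14.4 / 19 = 0.7579 kip/in (vertical).
Torsion M = P·e = 14.4 × 7.5 = 108 kip·in.
Critical point at (x, y) = (4.105, 3.5) from centroid. f_tx = M·y/J = 1.504 kip/in; f_ty = M·x/J = 1.764 kip/in.
Resultant f_max = √[f_tx² + (f_v + f_ty)²] = √[1.504² + (0.7579 + 1.764)²] = 2.936 kip/in.
Capacity per unit length: φr_n = 0.75 × 0.6 × 90 × (0.707 × 0.25) = 7.158 kip/in.
2.936 ≤ 7.158 → adequate.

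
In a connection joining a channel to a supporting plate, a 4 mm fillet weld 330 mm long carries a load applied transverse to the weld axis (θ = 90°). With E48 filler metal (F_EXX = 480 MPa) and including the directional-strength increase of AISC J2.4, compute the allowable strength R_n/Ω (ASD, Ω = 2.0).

t_e = 0.707 × 4 = 2.828 mm; A_we = 2.828 × 330 = 933.2 mm².
Directional factor: 1.0 + 0.5 sin^1.5(90°) = 1.5.
F_nw = 0.6 × 480 × 1.5 = 432 MPa.
R_n/Ω = (432 × 933.2) / 2.0 × 10⁻³ = 201.6 kN.

R_n/Ω ≈ 202 kN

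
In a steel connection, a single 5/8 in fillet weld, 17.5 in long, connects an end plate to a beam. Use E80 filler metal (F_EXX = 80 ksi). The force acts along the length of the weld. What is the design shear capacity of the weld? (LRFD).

Effective throat t_e = 0.707 × 0.625 = 0.4419 in.
Total length L = 17.5 in; A_we = 0.4419 × 17.5 = 7.733 in².
F_nw = 0.6 F_EXX = 0.6 × 80 = 48 ksi.
φR_n = 0.75 × 48 × 7.733 = 278.4 kip.

φR_n ≈ 278 kip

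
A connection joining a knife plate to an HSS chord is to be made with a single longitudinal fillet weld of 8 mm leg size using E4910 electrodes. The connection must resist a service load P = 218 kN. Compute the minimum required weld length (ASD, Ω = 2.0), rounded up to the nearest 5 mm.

L = 265 mm

E49XX → F_EXX = 490 MPa.
Throat t_e = 0.707 × 8 = 5.656 mm.
r_n/Ω = (0.6 × 490 × 5.656) / 2.0 = 831.4 N/mm = 0.8314 kN/mm.
L_req = P / (r_n/Ω) = 218 / 0.8314 = 262.2 mm total.
Round up → use L = 265 mm.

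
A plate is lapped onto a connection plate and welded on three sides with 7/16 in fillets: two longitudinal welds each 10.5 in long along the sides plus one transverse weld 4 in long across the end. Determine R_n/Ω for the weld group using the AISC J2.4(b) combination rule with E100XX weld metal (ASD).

R_n/Ω ≈ 232 kip

E100XX → F_EXX = 100 ksi.
t_e = 0.707 × 0.4375 = 0.3093 in.
R_nwl = 0.6 × 100 × 0.3093 × 21 = 389.7 kip (longitudinal, 2 welds).
R_nwt = 0.6 × 100 × 0.3093 × 4 = 74.23 kip (transverse, base value).
(i) R_nwl + R_nwt = 464 kip; (ii) 0.85 R_nwl + 1.5 R_nwt = 442.6 kip.
R_n = max = 464 kip [governs: (i)]; R_n/Ω = 232 kip.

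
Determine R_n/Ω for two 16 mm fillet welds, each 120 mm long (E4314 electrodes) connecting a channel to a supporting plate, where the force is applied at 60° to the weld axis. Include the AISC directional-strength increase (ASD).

E43XX → F_EXX = 430 MPa.
t_e = 0.707 × 16 = 11.31 mm; A_we = 11.31 × 240 = 2715 mm².
Directional factor: 1.0 + 0.5 sin^1.5(60°) = 1.403.
F_nw = 0.6 × 430 × 1.403 = 362 MPa.
R_n/Ω = (362 × 2715) / 2.0 × 10⁻³ = 491.3 kN.

R_n/Ω ≈ 491 kN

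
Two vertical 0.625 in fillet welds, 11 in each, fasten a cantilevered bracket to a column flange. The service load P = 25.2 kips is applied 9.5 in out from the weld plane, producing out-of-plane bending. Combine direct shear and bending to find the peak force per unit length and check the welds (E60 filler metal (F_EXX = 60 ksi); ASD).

L_w = 2 × 11 = 22 in; section modulus (unit throat) S = 2 × L²/6 = 40.33 in².
Direct shear f_v = P/L_w = 25.2/22 = 1.145 kip/in.
Moment M = P × e = 25.2 × 9.5 = 239.4 kip·in; bending f_b = M/S = 5.936 kip/in.
f_max = √(f_v² + f_b²) = √(1.145² + 5.936²) = 6.045 kip/in.
r_n/Ω = (1/2.0) × 0.6 × 60 × (0.707 × 0.625) = 7.954 kip/in → adequate.

f_max ≈ 6.05 kip/in; adequate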